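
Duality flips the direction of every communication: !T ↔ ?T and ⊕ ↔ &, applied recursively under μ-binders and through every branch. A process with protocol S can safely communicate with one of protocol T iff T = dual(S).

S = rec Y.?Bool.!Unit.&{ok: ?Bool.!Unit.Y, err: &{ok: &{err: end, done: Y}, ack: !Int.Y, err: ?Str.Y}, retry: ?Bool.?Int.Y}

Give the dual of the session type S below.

rec Y ↦ rec Y  (μ self-dual)
  ?Bool ↦ !Bool
    !Unit ↦ ?Unit
      &{ok,err,retry} ↦ +{ok,err,retry}  (&→⊕)
        • ok:
          ?Bool ↦ !Bool
            !Unit ↦ ?Unit
              dual(Y) = Y
        • err:
          &{ok,ack,err} ↦ +{ok,ack,err}  (&→⊕)
            • ok:
              &{err,done} ↦ +{err,done}  (&→⊕)
                • err:
                  dual(end) = end
                • done:
                  dual(Y) = Y
            • ack:
              !Int ↦ ?Int
                dual(Y) = Y
            • err:
              ?Str ↦ !Str
                dual(Y) = Y
        • retry:
          ?Bool ↦ !Bool
            ?Int ↦ !Int
              dual(Y) = Y

rec Y.!Bool.?Unit.+{ok: !Bool.?Unit.Y, err: +{ok: +{err: end, done: Y}, ack: ?Int.Y, err: !Str.Y}, retry: !Bool.!Int.Y}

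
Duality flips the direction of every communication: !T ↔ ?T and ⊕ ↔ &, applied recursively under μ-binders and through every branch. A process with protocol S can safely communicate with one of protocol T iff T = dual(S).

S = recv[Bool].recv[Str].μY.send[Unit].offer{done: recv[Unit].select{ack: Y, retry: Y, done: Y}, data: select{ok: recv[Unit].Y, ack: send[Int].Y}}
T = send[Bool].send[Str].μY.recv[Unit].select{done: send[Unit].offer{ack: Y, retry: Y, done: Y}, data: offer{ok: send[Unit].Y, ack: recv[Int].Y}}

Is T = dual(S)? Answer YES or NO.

YES

recv[Bool] | send[Bool]  ok
  recv[Str] | send[Str]  ok
    μY | μY  ok (binder kept)
      send[Unit] | recv[Unit]  ok
        offer{done,data} | select{done,data}  ok label sets agree
          case done:
            recv[Unit] | send[Unit]  ok
              select{ack,retry,done} | offer{ack,retry,done}  ok label sets agree
                case ack:
                  Y | Y  ok
                case retry:
                  Y | Y  ok
                case done:
                  Y | Y  ok
          case data:
            select{ok,ack} | offer{ok,ack}  ok label sets agree
              case ok:
                recv[Unit] | send[Unit]  ok
                  Y | Y  ok
              case ack:
                send[Int] | recv[Int]  ok
                  Y | Y  ok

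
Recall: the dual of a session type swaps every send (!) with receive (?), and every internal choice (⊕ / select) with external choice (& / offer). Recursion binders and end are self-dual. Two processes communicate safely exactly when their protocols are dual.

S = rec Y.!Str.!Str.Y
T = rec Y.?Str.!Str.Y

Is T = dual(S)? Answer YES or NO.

rec Y ‖ rec Y  ok (rec unchanged)
  !Str ‖ ?Str  ok
    !Str ‖ !Str  ✗ same direction on both sides — not dual

NO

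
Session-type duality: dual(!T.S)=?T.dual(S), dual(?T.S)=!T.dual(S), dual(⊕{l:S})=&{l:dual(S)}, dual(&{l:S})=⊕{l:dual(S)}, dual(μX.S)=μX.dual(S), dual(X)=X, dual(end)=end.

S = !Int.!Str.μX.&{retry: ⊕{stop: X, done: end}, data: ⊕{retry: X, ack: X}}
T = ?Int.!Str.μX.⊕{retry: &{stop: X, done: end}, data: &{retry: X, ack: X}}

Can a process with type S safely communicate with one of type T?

NO

!Int vs ?Int  match
  !Str vs !Str  ✗ same direction on both sides — not dual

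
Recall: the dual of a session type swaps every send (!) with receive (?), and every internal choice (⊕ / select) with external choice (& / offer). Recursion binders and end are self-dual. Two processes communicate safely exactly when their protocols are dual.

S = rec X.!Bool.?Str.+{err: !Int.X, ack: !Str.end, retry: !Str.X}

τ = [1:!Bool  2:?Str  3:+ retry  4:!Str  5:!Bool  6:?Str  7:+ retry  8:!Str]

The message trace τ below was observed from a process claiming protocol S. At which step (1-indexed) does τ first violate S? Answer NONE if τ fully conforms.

NONE

[1] !Bool  match  now at ?Str.+{err: !Int.rec X.…, ack: !Str.end, retry: !Str.rec X.…}
[2] ?Str  match  now at +{err: !Int.rec X.…, ack: !Str.end, retry: !Str.rec X.…}
[3] + retry  match  now at !Str.rec X.…
[4] !Str  match  now at rec X.…
[5] !Bool  match  now at ?Str.+{err: !Int.rec X.…, ack: !Str.end, retry: !Str.rec X.…}
[6] ?Str  match  now at +{err: !Int.rec X.…, ack: !Str.end, retry: !Str.rec X.…}
[7] + retry  match  now at !Str.rec X.…
[8] !Str  match  now at rec X.…
trace exhausted — no violation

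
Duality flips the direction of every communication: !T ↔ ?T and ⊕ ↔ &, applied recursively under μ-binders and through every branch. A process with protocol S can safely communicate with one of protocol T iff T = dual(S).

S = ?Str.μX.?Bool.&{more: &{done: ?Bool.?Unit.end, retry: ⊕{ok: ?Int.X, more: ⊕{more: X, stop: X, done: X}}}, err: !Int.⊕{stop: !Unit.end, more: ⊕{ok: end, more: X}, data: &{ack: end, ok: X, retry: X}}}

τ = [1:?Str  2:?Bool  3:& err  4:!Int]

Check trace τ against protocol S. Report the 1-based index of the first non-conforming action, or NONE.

[1] ?Str  ✓  state: μX.…
[2] ?Bool  ✓  state: &{more: &{done: ?Bool.?Unit.end, retry: ⊕{ok: ?Int.μX.…, more: ⊕{more: μX.…, stop: μX.…, done: μX.…}}}, err: !Int.⊕{stop: !Unit.end, more: ⊕{ok: end, more: μX.…}, data: &{ack: end, ok: μX.…, retry: μX.…}}}
[3] & err  ✓  state: !Int.⊕{stop: !Unit.end, more: ⊕{ok: end, more: μX.…}, data: &{ack: end, ok: μX.…, retry: μX.…}}
[4] !Int  ✓  state: ⊕{stop: !Unit.end, more: ⊕{ok: end, more: μX.…}, data: &{ack: end, ok: μX.…, retry: μX.…}}
τ conforms to S (length 4)

NONE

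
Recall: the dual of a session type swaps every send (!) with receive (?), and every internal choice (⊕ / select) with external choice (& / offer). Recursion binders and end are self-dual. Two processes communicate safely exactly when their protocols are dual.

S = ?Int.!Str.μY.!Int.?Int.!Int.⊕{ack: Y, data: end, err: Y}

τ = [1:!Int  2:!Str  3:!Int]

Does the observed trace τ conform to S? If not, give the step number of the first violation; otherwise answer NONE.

1

step 1: got !Int, protocol expects ?Int  ✗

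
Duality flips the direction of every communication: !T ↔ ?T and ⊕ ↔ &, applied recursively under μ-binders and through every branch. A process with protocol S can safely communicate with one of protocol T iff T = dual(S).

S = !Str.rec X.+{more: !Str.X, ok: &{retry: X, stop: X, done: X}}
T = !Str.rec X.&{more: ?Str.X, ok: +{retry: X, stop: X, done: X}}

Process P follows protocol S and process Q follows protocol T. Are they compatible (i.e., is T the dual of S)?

NO

!Str vs !Str  ✗ same direction on both sides — not dual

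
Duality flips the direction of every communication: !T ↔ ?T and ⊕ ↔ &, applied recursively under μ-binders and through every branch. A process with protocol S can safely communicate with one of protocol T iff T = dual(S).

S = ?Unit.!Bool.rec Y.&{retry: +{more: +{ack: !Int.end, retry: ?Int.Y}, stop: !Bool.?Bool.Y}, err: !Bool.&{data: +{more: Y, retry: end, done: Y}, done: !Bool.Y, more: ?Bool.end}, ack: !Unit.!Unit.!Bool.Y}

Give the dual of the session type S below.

!Unit.?Bool.rec Y.+{retry: &{more: &{ack: ?Int.end, retry: !Int.Y}, stop: ?Bool.!Bool.Y}, err: ?Bool.+{data: &{more: Y, retry: end, done: Y}, done: ?Bool.Y, more: !Bool.end}, ack: ?Unit.?Unit.?Bool.Y}

?Unit → !Unit
  !Bool → ?Bool
    rec Y → rec Y  (binder kept)
      &{retry,err,ack} → +{retry,err,ack}  (external→internal)
        [retry]
          +{more,stop} → &{more,stop}  (select→offer)
            [more]
              +{ack,retry} → &{ack,retry}  (select→offer)
                [ack]
                  !Int → ?Int
                    end ↦ end
                [retry]
                  ?Int → !Int
                    Y ↦ Y
            [stop]
              !Bool → ?Bool
                ?Bool → !Bool
                  Y ↦ Y
        [err]
          !Bool → ?Bool
            &{data,done,more} → +{data,done,more}  (external→internal)
              [data]
                +{more,retry,done} → &{more,retry,done}  (select→offer)
                  [more]
                    Y ↦ Y
                  [retry]
                    end ↦ end
                  [done]
                    Y ↦ Y
              [done]
                !Bool → ?Bool
                  Y ↦ Y
              [more]
                ?Bool → !Bool
                  end ↦ end
        [ack]
          !Unit → ?Unit
            !Unit → ?Unit
              !Bool → ?Bool
                Y ↦ Y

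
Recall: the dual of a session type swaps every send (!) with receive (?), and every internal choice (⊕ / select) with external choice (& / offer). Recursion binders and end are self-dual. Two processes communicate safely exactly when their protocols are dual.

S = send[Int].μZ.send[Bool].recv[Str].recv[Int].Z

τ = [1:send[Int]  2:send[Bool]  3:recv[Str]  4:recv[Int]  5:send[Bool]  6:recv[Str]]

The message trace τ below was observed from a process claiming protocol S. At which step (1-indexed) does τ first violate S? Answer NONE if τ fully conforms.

@1 send[Int]  ok  cont: μZ.…
@2 send[Bool]  ok  cont: recv[Str].recv[Int].μZ.…
@3 recv[Str]  ok  cont: recv[Int].μZ.…
@4 recv[Int]  ok  cont: μZ.…
@5 send[Bool]  ok  cont: recv[Str].recv[Int].μZ.…
@6 recv[Str]  ok  cont: recv[Int].μZ.…
trace exhausted — no violation

NONE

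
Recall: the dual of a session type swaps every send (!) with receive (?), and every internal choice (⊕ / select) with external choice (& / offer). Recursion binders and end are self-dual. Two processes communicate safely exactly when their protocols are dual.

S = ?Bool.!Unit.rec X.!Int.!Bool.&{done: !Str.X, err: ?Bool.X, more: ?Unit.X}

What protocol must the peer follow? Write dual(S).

!Bool.?Unit.rec X.?Int.?Bool.+{done: ?Str.X, err: !Bool.X, more: !Unit.X}

?Bool → !Bool
  !Unit → ?Unit
    rec X → rec X  (rec unchanged)
      !Int → ?Int
        !Bool → ?Bool
          &{done,err,more} → +{done,err,more}  (external→internal)
            case done:
              !Str → ?Str
                X self-dual
            case err:
              ?Bool → !Bool
                X self-dual
            case more:
              ?Unit → !Unit
                X self-dual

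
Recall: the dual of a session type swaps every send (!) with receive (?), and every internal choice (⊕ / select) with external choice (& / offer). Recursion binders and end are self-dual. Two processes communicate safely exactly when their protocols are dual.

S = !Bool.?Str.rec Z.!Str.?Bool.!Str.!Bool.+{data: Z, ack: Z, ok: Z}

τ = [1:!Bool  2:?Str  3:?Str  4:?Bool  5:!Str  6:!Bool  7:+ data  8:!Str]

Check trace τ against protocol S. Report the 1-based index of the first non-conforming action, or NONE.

3

step 1: !Bool  ✓  now at ?Str.rec Z.…
step 2: ?Str  ✓  now at rec Z.…
step 3: got ?Str, protocol expects !Str  ✗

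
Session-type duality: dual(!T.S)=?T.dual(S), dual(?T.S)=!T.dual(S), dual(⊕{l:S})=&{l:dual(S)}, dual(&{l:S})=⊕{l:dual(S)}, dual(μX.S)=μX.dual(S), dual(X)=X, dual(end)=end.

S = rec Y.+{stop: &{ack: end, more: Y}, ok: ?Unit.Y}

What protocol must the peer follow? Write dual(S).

rec Y = rec Y  (binder kept)
  +{stop,ok} = &{stop,ok}  (select→offer)
    [stop]
      &{ack,more} = +{ack,more}  (external→internal)
        [ack]
          end self-dual
        [more]
          Y self-dual
    [ok]
      ?Unit = !Unit
        Y self-dual

rec Y.&{stop: +{ack: end, more: Y}, ok: !Unit.Y}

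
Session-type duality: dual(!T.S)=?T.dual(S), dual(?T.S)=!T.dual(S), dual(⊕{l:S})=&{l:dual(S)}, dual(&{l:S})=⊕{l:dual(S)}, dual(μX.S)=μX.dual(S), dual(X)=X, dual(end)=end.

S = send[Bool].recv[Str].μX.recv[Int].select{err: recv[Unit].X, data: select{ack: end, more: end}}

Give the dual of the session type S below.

send[Bool] = recv[Bool]
  recv[Str] = send[Str]
    μX = μX  (binder kept)
      recv[Int] = send[Int]
        select{err,data} = offer{err,data}  (select→offer)
          case err:
            recv[Unit] = send[Unit]
              X self-dual
          case data:
            select{ack,more} = offer{ack,more}  (select→offer)
              case ack:
                end self-dual
              case more:
                end self-dual

recv[Bool].send[Str].μX.send[Int].offer{err: send[Unit].X, data: offer{ack: end, more: end}}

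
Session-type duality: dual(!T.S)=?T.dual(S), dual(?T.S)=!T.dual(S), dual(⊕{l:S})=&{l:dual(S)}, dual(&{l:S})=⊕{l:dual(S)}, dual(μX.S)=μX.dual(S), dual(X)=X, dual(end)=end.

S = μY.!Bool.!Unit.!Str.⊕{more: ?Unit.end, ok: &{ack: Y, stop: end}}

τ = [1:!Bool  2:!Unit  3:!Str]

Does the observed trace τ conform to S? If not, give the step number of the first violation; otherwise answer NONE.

NONE

[1] !Bool  ok  cont: !Unit.!Str.⊕{more: ?Unit.end, ok: &{ack: μY.…, stop: end}}
[2] !Unit  ok  cont: !Str.⊕{more: ?Unit.end, ok: &{ack: μY.…, stop: end}}
[3] !Str  ok  cont: ⊕{more: ?Unit.end, ok: &{ack: μY.…, stop: end}}
all 3 steps conform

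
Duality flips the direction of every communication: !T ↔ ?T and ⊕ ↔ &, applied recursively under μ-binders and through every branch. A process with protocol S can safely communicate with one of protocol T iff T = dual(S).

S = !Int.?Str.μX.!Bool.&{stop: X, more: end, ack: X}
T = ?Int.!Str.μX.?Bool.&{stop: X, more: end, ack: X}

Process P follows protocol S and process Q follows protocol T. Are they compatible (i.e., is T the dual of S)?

NO

!Int vs ?Int  ok
  ?Str vs !Str  ok
    μX vs μX  ok (binder kept)
      !Bool vs ?Bool  ok
        &{stop,more,ack} vs &{stop,more,ack}  ✗ choice polarity not flipped — not dual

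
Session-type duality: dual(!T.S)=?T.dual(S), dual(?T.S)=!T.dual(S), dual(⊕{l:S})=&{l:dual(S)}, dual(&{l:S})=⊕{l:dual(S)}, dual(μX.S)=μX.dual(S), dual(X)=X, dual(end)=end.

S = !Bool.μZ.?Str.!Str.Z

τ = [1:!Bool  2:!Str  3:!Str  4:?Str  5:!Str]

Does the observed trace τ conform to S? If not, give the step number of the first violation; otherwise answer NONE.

@1 !Bool  match  cont: μZ.…
@2 got !Str, protocol expects ?Str  ✗

2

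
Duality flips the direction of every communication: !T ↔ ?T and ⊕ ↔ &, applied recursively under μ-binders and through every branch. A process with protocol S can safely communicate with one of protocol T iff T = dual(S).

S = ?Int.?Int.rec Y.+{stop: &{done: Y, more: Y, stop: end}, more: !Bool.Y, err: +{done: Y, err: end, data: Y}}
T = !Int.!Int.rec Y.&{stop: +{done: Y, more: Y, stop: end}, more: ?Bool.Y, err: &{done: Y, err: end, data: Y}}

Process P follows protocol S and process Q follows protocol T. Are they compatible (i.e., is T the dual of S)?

YES

?Int ‖ !Int  match
  ?Int ‖ !Int  match
    rec Y ‖ rec Y  match (binder kept)
      +{stop,more,err} ‖ &{stop,more,err}  match label sets agree
        case stop:
          &{done,more,stop} ‖ +{done,more,stop}  match label sets agree
            case done:
              Y ‖ Y  match
            case more:
              Y ‖ Y  match
            case stop:
              end ‖ end  match
        case more:
          !Bool ‖ ?Bool  match
            Y ‖ Y  match
        case err:
          +{done,err,data} ‖ &{done,err,data}  match label sets agree
            case done:
              Y ‖ Y  match
            case err:
              end ‖ end  match
            case data:
              Y ‖ Y  match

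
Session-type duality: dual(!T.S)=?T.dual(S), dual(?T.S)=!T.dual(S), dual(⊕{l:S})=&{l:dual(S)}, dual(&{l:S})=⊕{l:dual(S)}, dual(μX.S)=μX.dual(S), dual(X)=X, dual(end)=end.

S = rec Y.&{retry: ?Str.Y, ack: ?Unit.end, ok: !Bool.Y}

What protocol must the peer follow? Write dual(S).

rec Y ↦ rec Y  (binder kept)
  &{retry,ack,ok} ↦ +{retry,ack,ok}  (&→⊕)
    • retry:
      ?Str ↦ !Str
        Y self-dual
    • ack:
      ?Unit ↦ !Unit
        end self-dual
    • ok:
      !Bool ↦ ?Bool
        Y self-dual

rec Y.+{retry: !Str.Y, ack: !Unit.end, ok: ?Bool.Y}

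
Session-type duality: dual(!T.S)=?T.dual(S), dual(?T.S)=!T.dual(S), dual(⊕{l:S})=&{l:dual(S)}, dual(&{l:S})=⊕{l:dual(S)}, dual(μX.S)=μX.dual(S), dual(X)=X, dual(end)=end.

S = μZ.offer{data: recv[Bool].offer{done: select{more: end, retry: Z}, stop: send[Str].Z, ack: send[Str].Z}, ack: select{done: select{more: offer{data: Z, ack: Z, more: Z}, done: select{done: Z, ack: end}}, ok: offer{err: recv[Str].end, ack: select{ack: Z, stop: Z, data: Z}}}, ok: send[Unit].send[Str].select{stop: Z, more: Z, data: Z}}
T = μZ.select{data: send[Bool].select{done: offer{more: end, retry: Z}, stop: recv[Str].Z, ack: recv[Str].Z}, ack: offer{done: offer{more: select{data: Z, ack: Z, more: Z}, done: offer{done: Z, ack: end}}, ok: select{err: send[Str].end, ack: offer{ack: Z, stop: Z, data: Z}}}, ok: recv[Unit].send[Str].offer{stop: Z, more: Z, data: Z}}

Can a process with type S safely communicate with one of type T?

NO

μZ vs μZ  ok (μ self-dual)
  offer{data,ack,ok} vs select{data,ack,ok}  ok same labels
    case data:
      recv[Bool] vs send[Bool]  ok
        offer{done,stop,ack} vs select{done,stop,ack}  ok same labels
          case done:
            select{more,retry} vs offer{more,retry}  ok same labels
              case more:
                end vs end  ok
              case retry:
                Z vs Z  ok
          case stop:
            send[Str] vs recv[Str]  ok
              Z vs Z  ok
          case ack:
            send[Str] vs recv[Str]  ok
              Z vs Z  ok
    case ack:
      select{done,ok} vs offer{done,ok}  ok same labels
        case done:
          select{more,done} vs offer{more,done}  ok same labels
            case more:
              offer{data,ack,more} vs select{data,ack,more}  ok same labels
                case data:
                  Z vs Z  ok
                case ack:
                  Z vs Z  ok
                case more:
                  Z vs Z  ok
            case done:
              select{done,ack} vs offer{done,ack}  ok same labels
                case done:
                  Z vs Z  ok
                case ack:
                  end vs end  ok
        case ok:
          offer{err,ack} vs select{err,ack}  ok same labels
            case err:
              recv[Str] vs send[Str]  ok
                end vs end  ok
            case ack:
              select{ack,stop,data} vs offer{ack,stop,data}  ok same labels
                case ack:
                  Z vs Z  ok
                case stop:
                  Z vs Z  ok
                case data:
                  Z vs Z  ok
    case ok:
      send[Unit] vs recv[Unit]  ok
        send[Str] vs send[Str]  ✗ same direction on both sides — not dual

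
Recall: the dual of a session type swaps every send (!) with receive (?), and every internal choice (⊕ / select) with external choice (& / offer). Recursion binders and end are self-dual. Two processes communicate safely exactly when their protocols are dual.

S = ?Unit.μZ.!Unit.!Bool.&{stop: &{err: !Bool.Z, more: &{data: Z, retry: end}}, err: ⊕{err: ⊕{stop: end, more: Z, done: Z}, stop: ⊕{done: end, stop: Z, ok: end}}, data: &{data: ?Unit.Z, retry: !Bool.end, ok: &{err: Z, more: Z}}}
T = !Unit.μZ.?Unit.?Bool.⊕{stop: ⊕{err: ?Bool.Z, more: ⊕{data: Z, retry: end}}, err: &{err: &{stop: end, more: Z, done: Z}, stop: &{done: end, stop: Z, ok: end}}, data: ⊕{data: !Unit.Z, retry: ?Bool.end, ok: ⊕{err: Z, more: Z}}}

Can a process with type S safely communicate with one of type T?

?Unit | !Unit  ✓
  μZ | μZ  ✓ (rec unchanged)
    !Unit | ?Unit  ✓
      !Bool | ?Bool  ✓
        &{stop,err,data} | ⊕{stop,err,data}  ✓ label sets agree
          case stop:
            &{err,more} | ⊕{err,more}  ✓ label sets agree
              case err:
                !Bool | ?Bool  ✓
                  Z | Z  ✓
              case more:
                &{data,retry} | ⊕{data,retry}  ✓ label sets agree
                  case data:
                    Z | Z  ✓
                  case retry:
                    end | end  ✓
          case err:
            ⊕{err,stop} | &{err,stop}  ✓ label sets agree
              case err:
                ⊕{stop,more,done} | &{stop,more,done}  ✓ label sets agree
                  case stop:
                    end | end  ✓
                  case more:
                    Z | Z  ✓
                  case done:
                    Z | Z  ✓
              case stop:
                ⊕{done,stop,ok} | &{done,stop,ok}  ✓ label sets agree
                  case done:
                    end | end  ✓
                  case stop:
                    Z | Z  ✓
                  case ok:
                    end | end  ✓
          case data:
            &{data,retry,ok} | ⊕{data,retry,ok}  ✓ label sets agree
              case data:
                ?Unit | !Unit  ✓
                  Z | Z  ✓
              case retry:
                !Bool | ?Bool  ✓
                  end | end  ✓
              case ok:
                &{err,more} | ⊕{err,more}  ✓ label sets agree
                  case err:
                    Z | Z  ✓
                  case more:
                    Z | Z  ✓

YES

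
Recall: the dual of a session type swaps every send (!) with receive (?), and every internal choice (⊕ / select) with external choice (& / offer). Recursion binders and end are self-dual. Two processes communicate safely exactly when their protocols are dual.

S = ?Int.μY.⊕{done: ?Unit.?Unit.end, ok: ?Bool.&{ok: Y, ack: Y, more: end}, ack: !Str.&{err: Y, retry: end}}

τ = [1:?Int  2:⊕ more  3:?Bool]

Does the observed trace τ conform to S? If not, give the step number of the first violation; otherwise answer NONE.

2

@1 ?Int  ok  cont: μY.…
@2 got ⊕ more, protocol expects ⊕ done or ⊕ ok or ⊕ ack  ✗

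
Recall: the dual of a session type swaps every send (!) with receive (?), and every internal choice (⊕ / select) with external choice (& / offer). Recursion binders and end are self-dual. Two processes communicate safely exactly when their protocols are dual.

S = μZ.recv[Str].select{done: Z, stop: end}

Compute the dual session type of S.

μZ.send[Str].offer{done: Z, stop: end}

μZ ↦ μZ  (binder kept)
  recv[Str] ↦ send[Str]
    select{done,stop} ↦ offer{done,stop}  (select→offer)
      • done:
        Z self-dual
      • stop:
        end self-dual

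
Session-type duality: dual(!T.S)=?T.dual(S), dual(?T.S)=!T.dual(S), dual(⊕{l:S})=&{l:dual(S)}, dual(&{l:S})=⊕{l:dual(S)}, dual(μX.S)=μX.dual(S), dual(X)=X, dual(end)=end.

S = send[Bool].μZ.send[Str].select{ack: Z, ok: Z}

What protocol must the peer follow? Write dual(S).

recv[Bool].μZ.recv[Str].offer{ack: Z, ok: Z}

send[Bool] = recv[Bool]
  μZ = μZ  (rec unchanged)
    send[Str] = recv[Str]
      select{ack,ok} = offer{ack,ok}  (⊕→&)
        [ack]
          Z self-dual
        [ok]
          Z self-dual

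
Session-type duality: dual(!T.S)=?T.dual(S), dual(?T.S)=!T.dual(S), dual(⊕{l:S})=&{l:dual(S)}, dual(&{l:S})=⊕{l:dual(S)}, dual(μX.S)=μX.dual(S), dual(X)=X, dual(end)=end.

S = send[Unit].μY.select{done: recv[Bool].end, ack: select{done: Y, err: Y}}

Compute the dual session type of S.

send[Unit] = recv[Unit]
  μY = μY  (μ self-dual)
    select{done,ack} = offer{done,ack}  (select→offer)
      • done:
        recv[Bool] = send[Bool]
          end self-dual
      • ack:
        select{done,err} = offer{done,err}  (select→offer)
          • done:
            Y self-dual
          • err:
            Y self-dual

recv[Unit].μY.offer{done: send[Bool].end, ack: offer{done: Y, err: Y}}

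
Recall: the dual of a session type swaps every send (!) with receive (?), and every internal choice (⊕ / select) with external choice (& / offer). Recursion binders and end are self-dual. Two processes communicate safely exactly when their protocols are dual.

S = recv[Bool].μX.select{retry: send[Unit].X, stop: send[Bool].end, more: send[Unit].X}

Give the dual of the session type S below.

send[Bool].μX.offer{retry: recv[Unit].X, stop: recv[Bool].end, more: recv[Unit].X}

recv[Bool] = send[Bool]
  μX = μX  (rec unchanged)
    select{retry,stop,more} = offer{retry,stop,more}  (internal→external)
      case retry:
        send[Unit] = recv[Unit]
          X ↦ X
      case stop:
        send[Bool] = recv[Bool]
          end ↦ end
      case more:
        send[Unit] = recv[Unit]
          X ↦ X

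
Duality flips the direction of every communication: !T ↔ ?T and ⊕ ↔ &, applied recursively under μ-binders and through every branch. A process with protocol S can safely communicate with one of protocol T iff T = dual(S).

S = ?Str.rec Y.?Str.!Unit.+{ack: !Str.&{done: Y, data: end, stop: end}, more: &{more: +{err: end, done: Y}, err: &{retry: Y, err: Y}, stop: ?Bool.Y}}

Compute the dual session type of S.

?Str → !Str
  rec Y → rec Y  (rec unchanged)
    ?Str → !Str
      !Unit → ?Unit
        +{ack,more} → &{ack,more}  (internal→external)
          [ack]
            !Str → ?Str
              &{done,data,stop} → +{done,data,stop}  (external→internal)
                [done]
                  Y self-dual
                [data]
                  end self-dual
                [stop]
                  end self-dual
          [more]
            &{more,err,stop} → +{more,err,stop}  (external→internal)
              [more]
                +{err,done} → &{err,done}  (internal→external)
                  [err]
                    end self-dual
                  [done]
                    Y self-dual
              [err]
                &{retry,err} → +{retry,err}  (external→internal)
                  [retry]
                    Y self-dual
                  [err]
                    Y self-dual
              [stop]
                ?Bool → !Bool
                  Y self-dual

!Str.rec Y.!Str.?Unit.&{ack: ?Str.+{done: Y, data: end, stop: end}, more: +{more: &{err: end, done: Y}, err: +{retry: Y, err: Y}, stop: !Bool.Y}}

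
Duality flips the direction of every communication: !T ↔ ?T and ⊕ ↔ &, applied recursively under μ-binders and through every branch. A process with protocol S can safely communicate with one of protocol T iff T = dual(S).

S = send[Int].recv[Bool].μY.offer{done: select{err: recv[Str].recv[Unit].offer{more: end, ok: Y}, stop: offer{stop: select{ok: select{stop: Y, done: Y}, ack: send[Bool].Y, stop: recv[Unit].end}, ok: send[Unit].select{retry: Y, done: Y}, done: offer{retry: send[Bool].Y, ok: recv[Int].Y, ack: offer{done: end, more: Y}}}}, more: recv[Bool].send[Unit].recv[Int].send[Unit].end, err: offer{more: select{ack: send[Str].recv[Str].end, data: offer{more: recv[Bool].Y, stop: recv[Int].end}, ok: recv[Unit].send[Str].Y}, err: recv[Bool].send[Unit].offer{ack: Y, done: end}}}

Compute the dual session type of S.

send[Int] = recv[Int]
  recv[Bool] = send[Bool]
    μY = μY  (rec unchanged)
      offer{done,more,err} = select{done,more,err}  (offer→select)
        case done:
          select{err,stop} = offer{err,stop}  (select→offer)
            case err:
              recv[Str] = send[Str]
                recv[Unit] = send[Unit]
                  offer{more,ok} = select{more,ok}  (offer→select)
                    case more:
                      dual(end) = end
                    case ok:
                      dual(Y) = Y
            case stop:
              offer{stop,ok,done} = select{stop,ok,done}  (offer→select)
                case stop:
                  select{ok,ack,stop} = offer{ok,ack,stop}  (select→offer)
                    case ok:
                      select{stop,done} = offer{stop,done}  (select→offer)
                        case stop:
                          dual(Y) = Y
                        case done:
                          dual(Y) = Y
                    case ack:
                      send[Bool] = recv[Bool]
                        dual(Y) = Y
                    case stop:
                      recv[Unit] = send[Unit]
                        dual(end) = end
                case ok:
                  send[Unit] = recv[Unit]
                    select{retry,done} = offer{retry,done}  (select→offer)
                      case retry:
                        dual(Y) = Y
                      case done:
                        dual(Y) = Y
                case done:
                  offer{retry,ok,ack} = select{retry,ok,ack}  (offer→select)
                    case retry:
                      send[Bool] = recv[Bool]
                        dual(Y) = Y
                    case ok:
                      recv[Int] = send[Int]
                        dual(Y) = Y
                    case ack:
                      offer{done,more} = select{done,more}  (offer→select)
                        case done:
                          dual(end) = end
                        case more:
                          dual(Y) = Y
        case more:
          recv[Bool] = send[Bool]
            send[Unit] = recv[Unit]
              recv[Int] = send[Int]
                send[Unit] = recv[Unit]
                  dual(end) = end
        case err:
          offer{more,err} = select{more,err}  (offer→select)
            case more:
              select{ack,data,ok} = offer{ack,data,ok}  (select→offer)
                case ack:
                  send[Str] = recv[Str]
                    recv[Str] = send[Str]
                      dual(end) = end
                case data:
                  offer{more,stop} = select{more,stop}  (offer→select)
                    case more:
                      recv[Bool] = send[Bool]
                        dual(Y) = Y
                    case stop:
                      recv[Int] = send[Int]
                        dual(end) = end
                case ok:
                  recv[Unit] = send[Unit]
                    send[Str] = recv[Str]
                      dual(Y) = Y
            case err:
              recv[Bool] = send[Bool]
                send[Unit] = recv[Unit]
                  offer{ack,done} = select{ack,done}  (offer→select)
                    case ack:
                      dual(Y) = Y
                    case done:
                      dual(end) = end

recv[Int].send[Bool].μY.select{done: offer{err: send[Str].send[Unit].select{more: end, ok: Y}, stop: select{stop: offer{ok: offer{stop: Y, done: Y}, ack: recv[Bool].Y, stop: send[Unit].end}, ok: recv[Unit].offer{retry: Y, done: Y}, done: select{retry: recv[Bool].Y, ok: send[Int].Y, ack: select{done: end, more: Y}}}}, more: send[Bool].recv[Unit].send[Int].recv[Unit].end, err: select{more: offer{ack: recv[Str].send[Str].end, data: select{more: send[Bool].Y, stop: send[Int].end}, ok: send[Unit].recv[Str].Y}, err: send[Bool].recv[Unit].select{ack: Y, done: end}}}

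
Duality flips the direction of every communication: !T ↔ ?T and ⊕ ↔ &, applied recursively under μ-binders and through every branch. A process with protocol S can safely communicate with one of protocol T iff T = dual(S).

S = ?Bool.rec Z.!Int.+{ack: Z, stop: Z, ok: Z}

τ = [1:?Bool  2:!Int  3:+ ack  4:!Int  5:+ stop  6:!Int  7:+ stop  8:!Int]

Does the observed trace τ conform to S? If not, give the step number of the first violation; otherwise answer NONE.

NONE

[1] ?Bool  ok  cont: rec Z.…
[2] !Int  ok  cont: +{ack: rec Z.…, stop: rec Z.…, ok: rec Z.…}
[3] + ack  ok  cont: rec Z.…
[4] !Int  ok  cont: +{ack: rec Z.…, stop: rec Z.…, ok: rec Z.…}
[5] + stop  ok  cont: rec Z.…
[6] !Int  ok  cont: +{ack: rec Z.…, stop: rec Z.…, ok: rec Z.…}
[7] + stop  ok  cont: rec Z.…
[8] !Int  ok  cont: +{ack: rec Z.…, stop: rec Z.…, ok: rec Z.…}
τ conforms to S (length 8)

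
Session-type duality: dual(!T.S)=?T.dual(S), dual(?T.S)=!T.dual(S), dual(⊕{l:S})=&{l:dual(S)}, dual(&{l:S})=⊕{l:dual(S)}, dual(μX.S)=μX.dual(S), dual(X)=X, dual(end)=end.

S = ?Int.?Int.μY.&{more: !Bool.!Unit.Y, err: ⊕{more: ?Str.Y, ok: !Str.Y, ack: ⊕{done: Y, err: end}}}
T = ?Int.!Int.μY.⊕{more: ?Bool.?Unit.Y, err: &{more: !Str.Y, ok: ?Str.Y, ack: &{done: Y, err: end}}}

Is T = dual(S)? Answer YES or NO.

NO

?Int vs ?Int  ✗ same direction on both sides — not dual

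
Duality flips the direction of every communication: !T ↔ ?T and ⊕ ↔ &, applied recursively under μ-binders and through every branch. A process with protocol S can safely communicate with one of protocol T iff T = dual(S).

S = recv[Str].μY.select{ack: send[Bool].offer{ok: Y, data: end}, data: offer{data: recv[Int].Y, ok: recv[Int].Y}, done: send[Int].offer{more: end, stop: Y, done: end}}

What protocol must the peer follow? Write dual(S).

recv[Str] → send[Str]
  μY → μY  (rec unchanged)
    select{ack,data,done} → offer{ack,data,done}  (internal→external)
      case ack:
        send[Bool] → recv[Bool]
          offer{ok,data} → select{ok,data}  (offer→select)
            case ok:
              Y self-dual
            case data:
              end self-dual
      case data:
        offer{data,ok} → select{data,ok}  (offer→select)
          case data:
            recv[Int] → send[Int]
              Y self-dual
          case ok:
            recv[Int] → send[Int]
              Y self-dual
      case done:
        send[Int] → recv[Int]
          offer{more,stop,done} → select{more,stop,done}  (offer→select)
            case more:
              end self-dual
            case stop:
              Y self-dual
            case done:
              end self-dual

send[Str].μY.offer{ack: recv[Bool].select{ok: Y, data: end}, data: select{data: send[Int].Y, ok: send[Int].Y}, done: recv[Int].select{more: end, stop: Y, done: end}}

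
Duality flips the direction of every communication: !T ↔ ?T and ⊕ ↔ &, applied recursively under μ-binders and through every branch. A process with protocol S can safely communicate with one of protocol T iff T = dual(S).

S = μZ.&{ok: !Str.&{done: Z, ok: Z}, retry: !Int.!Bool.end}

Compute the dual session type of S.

μZ.⊕{ok: ?Str.⊕{done: Z, ok: Z}, retry: ?Int.?Bool.end}

μZ ↦ μZ  (rec unchanged)
  &{ok,retry} ↦ ⊕{ok,retry}  (offer→select)
    case ok:
      !Str ↦ ?Str
        &{done,ok} ↦ ⊕{done,ok}  (offer→select)
          case done:
            dual(Z) = Z
          case ok:
            dual(Z) = Z
    case retry:
      !Int ↦ ?Int
        !Bool ↦ ?Bool
          dual(end) = end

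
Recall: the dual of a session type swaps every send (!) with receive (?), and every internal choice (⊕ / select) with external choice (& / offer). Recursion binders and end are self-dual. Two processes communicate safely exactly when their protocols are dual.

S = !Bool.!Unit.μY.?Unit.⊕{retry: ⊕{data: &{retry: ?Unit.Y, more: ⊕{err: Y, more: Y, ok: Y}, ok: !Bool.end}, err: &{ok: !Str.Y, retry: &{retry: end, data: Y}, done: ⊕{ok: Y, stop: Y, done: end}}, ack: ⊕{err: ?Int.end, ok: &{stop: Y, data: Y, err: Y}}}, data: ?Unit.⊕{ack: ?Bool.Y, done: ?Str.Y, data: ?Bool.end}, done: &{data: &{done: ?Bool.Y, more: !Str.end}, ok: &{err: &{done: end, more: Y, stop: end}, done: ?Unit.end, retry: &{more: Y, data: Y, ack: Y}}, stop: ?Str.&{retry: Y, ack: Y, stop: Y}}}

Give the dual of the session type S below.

?Bool.?Unit.μY.!Unit.&{retry: &{data: ⊕{retry: !Unit.Y, more: &{err: Y, more: Y, ok: Y}, ok: ?Bool.end}, err: ⊕{ok: ?Str.Y, retry: ⊕{retry: end, data: Y}, done: &{ok: Y, stop: Y, done: end}}, ack: &{err: !Int.end, ok: ⊕{stop: Y, data: Y, err: Y}}}, data: !Unit.&{ack: !Bool.Y, done: !Str.Y, data: !Bool.end}, done: ⊕{data: ⊕{done: !Bool.Y, more: ?Str.end}, ok: ⊕{err: ⊕{done: end, more: Y, stop: end}, done: !Unit.end, retry: ⊕{more: Y, data: Y, ack: Y}}, stop: !Str.⊕{retry: Y, ack: Y, stop: Y}}}

!Bool ↦ ?Bool
  !Unit ↦ ?Unit
    μY ↦ μY  (rec unchanged)
      ?Unit ↦ !Unit
        ⊕{retry,data,done} ↦ &{retry,data,done}  (⊕→&)
          • retry:
            ⊕{data,err,ack} ↦ &{data,err,ack}  (⊕→&)
              • data:
                &{retry,more,ok} ↦ ⊕{retry,more,ok}  (external→internal)
                  • retry:
                    ?Unit ↦ !Unit
                      Y ↦ Y
                  • more:
                    ⊕{err,more,ok} ↦ &{err,more,ok}  (⊕→&)
                      • err:
                        Y ↦ Y
                      • more:
                        Y ↦ Y
                      • ok:
                        Y ↦ Y
                  • ok:
                    !Bool ↦ ?Bool
                      end ↦ end
              • err:
                &{ok,retry,done} ↦ ⊕{ok,retry,done}  (external→internal)
                  • ok:
                    !Str ↦ ?Str
                      Y ↦ Y
                  • retry:
                    &{retry,data} ↦ ⊕{retry,data}  (external→internal)
                      • retry:
                        end ↦ end
                      • data:
                        Y ↦ Y
                  • done:
                    ⊕{ok,stop,done} ↦ &{ok,stop,done}  (⊕→&)
                      • ok:
                        Y ↦ Y
                      • stop:
                        Y ↦ Y
                      • done:
                        end ↦ end
              • ack:
                ⊕{err,ok} ↦ &{err,ok}  (⊕→&)
                  • err:
                    ?Int ↦ !Int
                      end ↦ end
                  • ok:
                    &{stop,data,err} ↦ ⊕{stop,data,err}  (external→internal)
                      • stop:
                        Y ↦ Y
                      • data:
                        Y ↦ Y
                      • err:
                        Y ↦ Y
          • data:
            ?Unit ↦ !Unit
              ⊕{ack,done,data} ↦ &{ack,done,data}  (⊕→&)
                • ack:
                  ?Bool ↦ !Bool
                    Y ↦ Y
                • done:
                  ?Str ↦ !Str
                    Y ↦ Y
                • data:
                  ?Bool ↦ !Bool
                    end ↦ end
          • done:
            &{data,ok,stop} ↦ ⊕{data,ok,stop}  (external→internal)
              • data:
                &{done,more} ↦ ⊕{done,more}  (external→internal)
                  • done:
                    ?Bool ↦ !Bool
                      Y ↦ Y
                  • more:
                    !Str ↦ ?Str
                      end ↦ end
              • ok:
                &{err,done,retry} ↦ ⊕{err,done,retry}  (external→internal)
                  • err:
                    &{done,more,stop} ↦ ⊕{done,more,stop}  (external→internal)
                      • done:
                        end ↦ end
                      • more:
                        Y ↦ Y
                      • stop:
                        end ↦ end
                  • done:
                    ?Unit ↦ !Unit
                      end ↦ end
                  • retry:
                    &{more,data,ack} ↦ ⊕{more,data,ack}  (external→internal)
                      • more:
                        Y ↦ Y
                      • data:
                        Y ↦ Y
                      • ack:
                        Y ↦ Y
              • stop:
                ?Str ↦ !Str
                  &{retry,ack,stop} ↦ ⊕{retry,ack,stop}  (external→internal)
                    • retry:
                      Y ↦ Y
                    • ack:
                      Y ↦ Y
                    • stop:
                      Y ↦ Y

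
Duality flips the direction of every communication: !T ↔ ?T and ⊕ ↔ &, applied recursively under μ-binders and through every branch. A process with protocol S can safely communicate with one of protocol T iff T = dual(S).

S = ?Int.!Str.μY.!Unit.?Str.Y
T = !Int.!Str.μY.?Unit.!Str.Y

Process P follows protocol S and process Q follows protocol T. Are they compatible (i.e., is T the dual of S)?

NO

?Int | !Int  ✓
  !Str | !Str  ✗ same direction on both sides — not dual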